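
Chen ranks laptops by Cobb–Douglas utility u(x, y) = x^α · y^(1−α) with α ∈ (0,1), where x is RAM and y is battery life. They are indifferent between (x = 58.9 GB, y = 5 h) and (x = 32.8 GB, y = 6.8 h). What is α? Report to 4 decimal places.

Set the two utilities equal: 58.9^α·5^(1−α) = 32.8^α·6.8^(1−α).
Taking logs: α·ln 58.9 + (1−α)·ln 5 = α·ln 32.8 + (1−α)·ln 6.8, i.e. α·0.5854126 = (1−α)·0.3074847.
Thus α·(0.8928973) = 0.3074847, so α = 0.3074847/0.8928973 ≈ 0.3444.

α ≈ 0.3444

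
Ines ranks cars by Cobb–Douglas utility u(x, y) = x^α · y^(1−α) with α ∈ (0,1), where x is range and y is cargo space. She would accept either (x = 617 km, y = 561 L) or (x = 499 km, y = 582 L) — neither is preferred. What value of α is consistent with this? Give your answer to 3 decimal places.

α ≈ 0.148

The Cobb–Douglas utilities coincide, so 617^α·561^(1−α) = 499^α·582^(1−α).
(617/499)^α = (582/561)^(1−α); take logs: α·ln(617/499) = (1−α)·ln(582/561), i.e. α·0.212263 = (1−α)·0.036750.
Thus α·(0.249013) = 0.036750, so α = 0.036750/0.249013 ≈ 0.148.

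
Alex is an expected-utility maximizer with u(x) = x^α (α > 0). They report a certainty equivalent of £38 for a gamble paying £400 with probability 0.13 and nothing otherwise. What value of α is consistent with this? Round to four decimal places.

α ≈ 0.8667

The lottery's expected utility is 0.13·u(400) + 0.87·u(0) = 0.13·400^α (since u(0) = 0 for α > 0).
Setting u(38) equal to that: 38^α = 0.13·400^α ⇒ (38/400)^α = 0.13.
α = ln(0.13) / ln(38/400) = -2.0402208/-2.3538784 ≈ 0.8667.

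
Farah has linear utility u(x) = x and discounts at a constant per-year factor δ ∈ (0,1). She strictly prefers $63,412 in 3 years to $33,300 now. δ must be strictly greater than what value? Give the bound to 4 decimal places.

δ > 0.8068

Comparing present values: 33300 < δ^3·63412.
So δ^3 > 33300/63412 = 0.52514; taking the cube root of both positive sides preserves the inequality.
δ > 0.52514^(1/3) = 0.8068.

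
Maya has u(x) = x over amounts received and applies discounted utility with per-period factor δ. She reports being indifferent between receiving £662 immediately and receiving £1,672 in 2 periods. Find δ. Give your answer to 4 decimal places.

Equating discounted utilities: u(662) = δ^2·u(1672) ⇒ δ^2 = u(662)/u(1672).
With u(x) = x: δ^2 = 662/1672 = 0.39593.
Hence δ = (0.39593)^(1/2) = 0.629232.

δ ≈ 0.6292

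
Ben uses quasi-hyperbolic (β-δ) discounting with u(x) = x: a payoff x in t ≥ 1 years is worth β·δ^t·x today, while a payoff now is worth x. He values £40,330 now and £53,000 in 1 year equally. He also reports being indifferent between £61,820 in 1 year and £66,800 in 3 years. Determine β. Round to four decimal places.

From the later pair, β·δ^1·61820 = β·δ^3·66800; dividing through, δ^2 = 61820/66800 = 0.92545, so δ = 0.96200.
The first indifference: 40330 = β·δ·53000, so β = 40330/(δ·53000) = 40330/(0.96200·53000) ≈ 0.7910.

β ≈ 0.7910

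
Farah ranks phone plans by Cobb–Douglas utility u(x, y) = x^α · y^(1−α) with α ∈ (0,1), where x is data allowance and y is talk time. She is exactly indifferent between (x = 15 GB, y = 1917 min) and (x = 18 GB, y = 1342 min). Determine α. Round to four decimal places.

Indifference: 15^α · 1917^(1−α) = 18^α · 1342^(1−α).
Taking logs: α·ln 15 + (1−α)·ln 1917 = α·ln 18 + (1−α)·ln 1342, i.e. α·-0.1823216 = (1−α)·-0.3566004.
With A = -0.1823216 and B = -0.3566004: α·A = (1−α)·B, so α = B/(A+B) = -0.3566004/-0.5389220 ≈ 0.6617.

α ≈ 0.6617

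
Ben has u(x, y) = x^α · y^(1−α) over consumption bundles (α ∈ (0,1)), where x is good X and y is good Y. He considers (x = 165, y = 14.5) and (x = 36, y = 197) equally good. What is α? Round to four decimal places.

Set the two utilities equal: 165^α·14.5^(1−α) = 36^α·197^(1−α).
(165/36)^α = (197/14.5)^(1−α); take logs: α·ln(165/36) = (1−α)·ln(197/14.5), i.e. α·1.5224265 = (1−α)·2.6090551.
Thus α·(4.1314816) = 2.6090551, so α = 2.6090551/4.1314816 ≈ 0.6315.

α ≈ 0.6315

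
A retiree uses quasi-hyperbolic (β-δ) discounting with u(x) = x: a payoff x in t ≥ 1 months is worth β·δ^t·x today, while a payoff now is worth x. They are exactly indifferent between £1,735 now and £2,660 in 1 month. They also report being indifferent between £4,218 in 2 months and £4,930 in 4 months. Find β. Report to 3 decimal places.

The second indifference involves only future payoffs, so β cancels: β·δ^2·4218 = β·δ^4·4930, giving δ^2 = 4218/4930 = 0.85558, so δ = 0.92497.
Now use the now-vs-future pair: 1735 = β·δ·2660 gives β = 1735/(0.92497·2660) ≈ 0.705.

β ≈ 0.705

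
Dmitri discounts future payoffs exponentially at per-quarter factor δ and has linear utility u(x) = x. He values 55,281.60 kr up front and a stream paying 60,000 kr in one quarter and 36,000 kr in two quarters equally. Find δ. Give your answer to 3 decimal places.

The stream is worth 60000δ + 36000δ² today, so 60000δ + 36000δ² = 55281.60.
Rearranged: 36000δ² + 60000δ − 55281.60 = 0.
δ = (−60000 + √(60000² + 4·36000·55281.60)) / (2·36000) = (−60000 + √11560550400.00) / 72000 ≈ 0.660.

δ ≈ 0.660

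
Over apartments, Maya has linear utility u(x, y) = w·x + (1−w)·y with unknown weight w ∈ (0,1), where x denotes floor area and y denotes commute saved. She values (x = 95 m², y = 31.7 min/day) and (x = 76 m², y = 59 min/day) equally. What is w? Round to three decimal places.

Equating utilities: w·95 + (1−w)·31.7 = w·76 + (1−w)·59.
Rearranging, 19·w − 27.3·(1−w) = 0.
Hence w = 27.3/(19+27.3) = 27.3/46.3 = 0.590.

w = 0.590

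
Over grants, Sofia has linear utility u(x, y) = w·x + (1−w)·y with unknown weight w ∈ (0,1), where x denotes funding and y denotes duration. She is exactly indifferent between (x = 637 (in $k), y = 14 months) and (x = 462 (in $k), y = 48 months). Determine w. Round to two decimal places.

Equating utilities: w·637 + (1−w)·14 = w·462 + (1−w)·48.
Rearranging, 175·w − 34·(1−w) = 0.
So w/(1−w) = 34/175 = 0.1943, giving w = 34/(175+34) = 0.16.

w = 0.16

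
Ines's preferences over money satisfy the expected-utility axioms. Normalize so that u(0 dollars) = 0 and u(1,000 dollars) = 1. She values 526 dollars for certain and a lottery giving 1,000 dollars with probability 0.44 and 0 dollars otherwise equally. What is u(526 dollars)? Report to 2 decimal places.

By the standard-gamble method, u(526 dollars) is just the indifference probability on the best outcome: 0.44.

0.44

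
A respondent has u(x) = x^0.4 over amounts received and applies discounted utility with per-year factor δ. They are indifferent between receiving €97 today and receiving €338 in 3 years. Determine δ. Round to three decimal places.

Equating discounted utilities: u(97) = δ^3·u(338) ⇒ δ^3 = u(97)/u(338).
With u(x) = x^0.4: δ^3 = 97^0.4/338^0.4 = (97/338)^0.4 = 0.60693.
So δ = 0.60693^(1/3) ≈ 0.847.

δ ≈ 0.847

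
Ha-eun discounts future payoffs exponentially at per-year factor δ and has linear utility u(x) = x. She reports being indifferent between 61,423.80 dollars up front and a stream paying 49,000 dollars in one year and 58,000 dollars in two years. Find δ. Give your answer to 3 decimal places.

The stream is worth 49000δ + 58000δ² today, so 49000δ + 58000δ² = 61423.80.
Rearranged: 58000δ² + 49000δ − 61423.80 = 0.
δ = (−49000 + √(49000² + 4·58000·61423.80)) / (2·58000) = (−49000 + √16651321600.00) / 116000 ≈ 0.690.

δ ≈ 0.690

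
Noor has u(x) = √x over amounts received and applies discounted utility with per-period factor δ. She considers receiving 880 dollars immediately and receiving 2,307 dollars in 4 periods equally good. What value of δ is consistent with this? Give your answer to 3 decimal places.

δ ≈ 0.887

Indifference means u(880) = δ^4 · u(2307), so δ^4 = u(880)/u(2307).
Since u(x) = √x, δ^4 = √(880/2307) = 0.61761.
Hence δ = (0.61761)^(1/4) = 0.88650.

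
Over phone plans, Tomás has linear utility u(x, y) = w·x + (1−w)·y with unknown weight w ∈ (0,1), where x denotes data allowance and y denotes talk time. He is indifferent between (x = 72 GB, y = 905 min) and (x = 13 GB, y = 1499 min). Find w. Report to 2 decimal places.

Equating utilities: w·72 + (1−w)·905 = w·13 + (1−w)·1499.
Rearranging, 59·w − 594·(1−w) = 0.
The marginal rate of substitution is 594/59, so w = 594/(59+594) = 0.91.

w = 0.91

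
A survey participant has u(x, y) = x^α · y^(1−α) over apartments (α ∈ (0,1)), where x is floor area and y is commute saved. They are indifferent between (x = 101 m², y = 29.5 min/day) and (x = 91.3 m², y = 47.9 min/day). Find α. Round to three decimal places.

The Cobb–Douglas utilities coincide, so 101^α·29.5^(1−α) = 91.3^α·47.9^(1−α).
(101/91.3)^α = (47.9/29.5)^(1−α); take logs: α·ln(101/91.3) = (1−α)·ln(47.9/29.5), i.e. α·0.100970 = (1−α)·0.484725.
So α/(1−α) = (0.484725)/(0.100970) = 4.800683, and α = 4.800683/5.800683 ≈ 0.828.

α ≈ 0.828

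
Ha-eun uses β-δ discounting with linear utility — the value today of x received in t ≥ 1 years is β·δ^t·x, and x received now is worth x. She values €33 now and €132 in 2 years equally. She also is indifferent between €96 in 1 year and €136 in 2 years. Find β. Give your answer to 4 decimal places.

From the later pair, β·δ^1·96 = β·δ^2·136; dividing through, δ = 96/136 = 0.70588.
The first indifference: 33 = β·δ^2·132, so β = 33/(δ^2·132) = 33/(0.49827·132) ≈ 0.5017.

β ≈ 0.5017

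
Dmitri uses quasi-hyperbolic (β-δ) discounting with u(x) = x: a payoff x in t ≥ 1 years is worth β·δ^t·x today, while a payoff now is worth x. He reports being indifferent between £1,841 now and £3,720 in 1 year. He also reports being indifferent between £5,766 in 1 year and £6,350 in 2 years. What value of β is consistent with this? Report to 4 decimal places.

From the later pair, β·δ^1·5766 = β·δ^2·6350; dividing through, δ = 5766/6350 = 0.90803.
The first indifference: 1841 = β·δ·3720, so β = 1841/(δ·3720) = 1841/(0.90803·3720) ≈ 0.5450.

β ≈ 0.5450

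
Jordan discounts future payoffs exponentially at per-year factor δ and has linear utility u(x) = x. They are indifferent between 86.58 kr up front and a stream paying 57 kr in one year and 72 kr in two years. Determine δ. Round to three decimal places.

δ ≈ 0.770

The stream is worth 57δ + 72δ² today, so 57δ + 72δ² = 86.58.
So 72δ² + 57δ − 86.58 = 0.
By the quadratic formula (taking the positive root), δ = (−57 + √28184.04) / 144 ≈ 0.770.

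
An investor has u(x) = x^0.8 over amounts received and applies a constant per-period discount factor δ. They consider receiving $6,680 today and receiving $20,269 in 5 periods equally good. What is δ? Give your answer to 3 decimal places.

Indifference means u(6680) = δ^5 · u(20269), so δ^5 = u(6680)/u(20269).
Since u(x) = x^0.8, δ^5 = (6680/20269)^0.8 = 0.32957^0.8 = 0.41149.
Taking the 5th root: δ = 0.41149^(1/5) ≈ 0.837.

δ ≈ 0.837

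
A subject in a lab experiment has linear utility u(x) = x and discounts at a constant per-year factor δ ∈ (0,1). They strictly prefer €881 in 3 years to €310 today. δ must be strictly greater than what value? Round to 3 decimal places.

Comparing present values: 310 < δ^3·881.
Dividing by 881: δ^3 > 0.35187. Both sides are positive, so the cube root keeps the direction.
δ > 0.35187^(1/3) = 0.706.

δ > 0.706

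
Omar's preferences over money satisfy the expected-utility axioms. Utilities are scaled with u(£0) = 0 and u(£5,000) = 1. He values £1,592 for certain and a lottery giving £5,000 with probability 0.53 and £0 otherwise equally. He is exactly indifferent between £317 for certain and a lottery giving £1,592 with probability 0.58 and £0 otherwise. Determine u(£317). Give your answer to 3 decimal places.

First, u(£1,592) = 0.53·u(£5,000) + 0.47·u(£0) = 0.53.
Chaining: u(£317) = 0.58·0.53 + 0.42·0.00 = 0.3074.

0.307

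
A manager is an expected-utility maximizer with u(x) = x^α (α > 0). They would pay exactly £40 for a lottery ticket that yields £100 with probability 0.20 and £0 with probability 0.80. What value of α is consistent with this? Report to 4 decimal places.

α ≈ 1.7565

EU(lottery) = 0.20·100^α + 0.80·0 = 0.20·100^α.
Indifference: 40^α = 0.20·100^α, so (40/100)^α = 0.20.
α = ln(0.20) / ln(40/100) = -1.6094379/-0.9162907 ≈ 1.7565.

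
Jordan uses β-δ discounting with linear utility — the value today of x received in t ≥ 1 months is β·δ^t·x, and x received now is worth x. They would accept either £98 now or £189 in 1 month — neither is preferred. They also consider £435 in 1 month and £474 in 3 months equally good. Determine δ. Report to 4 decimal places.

δ ≈ 0.9580

Both payoffs in the second observation are in the future, so β drops out: δ^1·435 = δ^3·474 ⇒ δ^2 = 435/474 = 0.91772, so δ = 0.95798.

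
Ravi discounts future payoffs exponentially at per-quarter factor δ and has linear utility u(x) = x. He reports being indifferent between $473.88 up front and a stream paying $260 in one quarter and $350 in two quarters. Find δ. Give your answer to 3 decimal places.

δ ≈ 0.850

Present value of the stream is 260·δ + 350·δ². Indifference gives 260δ + 350δ² = 473.88.
Rearranged: 350δ² + 260δ − 473.88 = 0.
The positive root is δ = [−260 + √(260² + 4·350·473.88)] / (2·350) = (−260 + 855.004)/700 ≈ 0.850.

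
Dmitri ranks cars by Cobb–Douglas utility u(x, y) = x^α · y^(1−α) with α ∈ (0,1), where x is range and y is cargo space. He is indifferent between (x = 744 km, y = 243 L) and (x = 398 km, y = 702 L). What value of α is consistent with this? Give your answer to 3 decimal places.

The Cobb–Douglas utilities coincide, so 744^α·243^(1−α) = 398^α·702^(1−α).
Rearrange to (744/398)^α = (702/243)^(1−α) and take logs: α·0.625589 = (1−α)·1.060872.
So α/(1−α) = (1.060872)/(0.625589) = 1.695797, and α = 1.695797/2.695797 ≈ 0.629.

α ≈ 0.629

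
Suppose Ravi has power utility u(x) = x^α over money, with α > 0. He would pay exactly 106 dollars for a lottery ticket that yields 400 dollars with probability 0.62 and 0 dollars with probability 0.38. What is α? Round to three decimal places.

α ≈ 0.360

The lottery's expected utility is 0.62·u(400) + 0.38·u(0) = 0.62·400^α (since u(0) = 0 for α > 0).
Setting u(106) equal to that: 106^α = 0.62·400^α ⇒ (106/400)^α = 0.62.
Taking logs: α·ln(106/400) = ln(0.62), so α = -0.478036 / -1.328025 ≈ 0.360.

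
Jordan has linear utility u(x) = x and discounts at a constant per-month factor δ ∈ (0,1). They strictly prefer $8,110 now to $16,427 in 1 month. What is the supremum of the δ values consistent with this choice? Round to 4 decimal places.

δ < 0.4937

Comparing present values: 8110 > δ·16427.
Dividing through by 16427 gives δ < 0.49370.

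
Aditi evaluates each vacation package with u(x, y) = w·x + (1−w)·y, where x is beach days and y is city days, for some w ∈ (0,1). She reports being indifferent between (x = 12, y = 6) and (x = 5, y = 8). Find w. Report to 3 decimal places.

Equating utilities: w·12 + (1−w)·6 = w·5 + (1−w)·8.
Rearranging, 7·w − 2·(1−w) = 0.
Hence w = 2/(7+2) = 2/9 = 0.222.

w = 0.222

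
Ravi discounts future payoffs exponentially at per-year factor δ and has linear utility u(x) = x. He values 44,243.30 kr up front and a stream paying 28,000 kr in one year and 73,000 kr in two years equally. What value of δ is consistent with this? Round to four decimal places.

Present value of the stream is 28000·δ + 73000·δ². Indifference gives 28000δ + 73000δ² = 44243.30.
Rearranged: 73000δ² + 28000δ − 44243.30 = 0.
δ = (−28000 + √(28000² + 4·73000·44243.30)) / (2·73000) = (−28000 + √13703043600.00) / 146000 ≈ 0.6100.

δ ≈ 0.6100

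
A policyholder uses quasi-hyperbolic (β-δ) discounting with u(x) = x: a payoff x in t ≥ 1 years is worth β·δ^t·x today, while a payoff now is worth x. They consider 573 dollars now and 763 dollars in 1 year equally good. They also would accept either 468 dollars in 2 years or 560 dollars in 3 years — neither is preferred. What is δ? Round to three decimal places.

δ ≈ 0.836

From the later pair, β·δ^2·468 = β·δ^3·560; dividing through, δ = 468/560 = 0.83571.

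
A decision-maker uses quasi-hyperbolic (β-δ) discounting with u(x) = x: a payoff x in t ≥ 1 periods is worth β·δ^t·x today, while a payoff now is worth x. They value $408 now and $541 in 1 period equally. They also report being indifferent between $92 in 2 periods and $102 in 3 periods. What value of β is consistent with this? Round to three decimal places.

From the later pair, β·δ^2·92 = β·δ^3·102; dividing through, δ = 92/102 = 0.90196.
Now use the now-vs-future pair: 408 = β·δ·541 gives β = 408/(0.90196·541) ≈ 0.836.

β ≈ 0.836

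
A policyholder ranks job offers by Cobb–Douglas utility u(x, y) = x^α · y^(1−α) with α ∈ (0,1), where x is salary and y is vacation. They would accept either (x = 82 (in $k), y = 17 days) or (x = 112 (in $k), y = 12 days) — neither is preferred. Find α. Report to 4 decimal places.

α ≈ 0.5277

Set the two utilities equal: 82^α·17^(1−α) = 112^α·12^(1−α).
Taking logs: α·ln 82 + (1−α)·ln 17 = α·ln 112 + (1−α)·ln 12, i.e. α·-0.3117796 = (1−α)·-0.3483067.
With A = -0.3117796 and B = -0.3483067: α·A = (1−α)·B, so α = B/(A+B) = -0.3483067/-0.6600863 ≈ 0.5277.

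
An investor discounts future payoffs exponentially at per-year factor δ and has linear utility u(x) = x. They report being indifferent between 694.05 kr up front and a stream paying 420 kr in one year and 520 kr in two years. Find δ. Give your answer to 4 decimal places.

The stream is worth 420δ + 520δ² today, so 420δ + 520δ² = 694.05.
Rearranged: 520δ² + 420δ − 694.05 = 0.
δ = (−420 + √(420² + 4·520·694.05)) / (2·520) = (−420 + √1620024.00) / 1040 ≈ 0.8200.

δ ≈ 0.8200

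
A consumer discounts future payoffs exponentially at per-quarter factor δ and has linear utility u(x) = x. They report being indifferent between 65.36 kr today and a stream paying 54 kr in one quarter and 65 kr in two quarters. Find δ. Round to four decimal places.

Present value of the stream is 54·δ + 65·δ². Indifference gives 54δ + 65δ² = 65.36.
So 65δ² + 54δ − 65.36 = 0.
By the quadratic formula (taking the positive root), δ = (−54 + √19909.60) / 130 ≈ 0.6700.

δ ≈ 0.6700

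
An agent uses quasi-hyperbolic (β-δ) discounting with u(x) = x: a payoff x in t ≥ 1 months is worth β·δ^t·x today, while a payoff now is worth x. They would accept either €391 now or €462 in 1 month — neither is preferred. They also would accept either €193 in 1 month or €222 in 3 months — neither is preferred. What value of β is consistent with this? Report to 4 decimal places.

The second indifference involves only future payoffs, so β cancels: β·δ^1·193 = β·δ^3·222, giving δ^2 = 193/222 = 0.86937, so δ = 0.93240.
Now use the now-vs-future pair: 391 = β·δ·462 gives β = 391/(0.93240·462) ≈ 0.9077.

β ≈ 0.9077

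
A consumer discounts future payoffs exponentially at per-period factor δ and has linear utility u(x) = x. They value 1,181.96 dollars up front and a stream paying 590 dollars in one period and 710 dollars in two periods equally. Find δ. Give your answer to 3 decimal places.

δ ≈ 0.940

Equating present values: 1181.96 = 590δ + 710δ².
That is, 710δ² + 590δ − 1181.96 = 0, a quadratic in δ.
The positive root is δ = [−590 + √(590² + 4·710·1181.96)] / (2·710) = (−590 + 1924.803)/1420 ≈ 0.940.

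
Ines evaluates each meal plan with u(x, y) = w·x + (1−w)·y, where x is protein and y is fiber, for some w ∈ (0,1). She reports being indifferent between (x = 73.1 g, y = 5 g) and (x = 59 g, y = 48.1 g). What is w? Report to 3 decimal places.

Indifference: w·73.1 + (1−w)·5 = w·59 + (1−w)·48.1.
Rearranging, 14.1·w − 43.1·(1−w) = 0.
So w/(1−w) = 43.1/14.1 = 3.0567, giving w = 43.1/(14.1+43.1) = 0.753.

w = 0.753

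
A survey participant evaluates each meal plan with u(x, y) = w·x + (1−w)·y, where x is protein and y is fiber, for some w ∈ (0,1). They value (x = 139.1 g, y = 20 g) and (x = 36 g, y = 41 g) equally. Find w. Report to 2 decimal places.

Indifference: w·139.1 + (1−w)·20 = w·36 + (1−w)·41.
Rearranging, 103.1·w − 21·(1−w) = 0.
The marginal rate of substitution is 21/103.1, so w = 21/(103.1+21) = 0.17.

w = 0.17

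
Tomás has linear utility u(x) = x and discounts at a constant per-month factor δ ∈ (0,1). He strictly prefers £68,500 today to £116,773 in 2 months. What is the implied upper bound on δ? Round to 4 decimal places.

The preference means 68500 > δ^2·116773.
So δ^2 < 68500/116773 = 0.58661; taking the square root of both positive sides preserves the inequality.
δ < 0.58661^(1/2) = 0.7659.

δ < 0.7659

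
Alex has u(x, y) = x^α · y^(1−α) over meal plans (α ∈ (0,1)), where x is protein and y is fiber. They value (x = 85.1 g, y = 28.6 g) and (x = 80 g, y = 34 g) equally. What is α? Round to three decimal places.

α ≈ 0.737

The Cobb–Douglas utilities coincide, so 85.1^α·28.6^(1−α) = 80^α·34^(1−α).
Rearrange to (85.1/80)^α = (34/28.6)^(1−α) and take logs: α·0.061800 = (1−α)·0.172954.
Thus α·(0.234754) = 0.172954, so α = 0.172954/0.234754 ≈ 0.737.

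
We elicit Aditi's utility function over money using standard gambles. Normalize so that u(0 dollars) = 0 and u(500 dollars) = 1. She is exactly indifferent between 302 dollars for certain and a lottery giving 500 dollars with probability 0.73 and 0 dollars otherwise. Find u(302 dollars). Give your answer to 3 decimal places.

0.730

The indifference gives u(302 dollars) = 0.73·u(500 dollars) + 0.27·u(0 dollars) = 0.73·1 + 0.27·0 = 0.73.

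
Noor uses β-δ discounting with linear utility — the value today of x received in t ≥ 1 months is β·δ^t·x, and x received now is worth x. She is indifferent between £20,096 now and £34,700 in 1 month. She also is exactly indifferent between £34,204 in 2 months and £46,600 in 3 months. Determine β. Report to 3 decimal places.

β ≈ 0.789

The second indifference involves only future payoffs, so β cancels: β·δ^2·34204 = β·δ^3·46600, giving δ = 34204/46600 = 0.73399.
Substituting δ into 20096 = β·δ·34700: β = 20096/(25469.502) ≈ 0.789.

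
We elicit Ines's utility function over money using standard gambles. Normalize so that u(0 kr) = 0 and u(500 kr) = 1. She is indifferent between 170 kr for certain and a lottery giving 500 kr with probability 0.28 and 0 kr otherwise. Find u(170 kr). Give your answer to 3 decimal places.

The indifference gives u(170 kr) = 0.28·u(500 kr) + 0.72·u(0 kr) = 0.28·1 + 0.72·0 = 0.28.

0.280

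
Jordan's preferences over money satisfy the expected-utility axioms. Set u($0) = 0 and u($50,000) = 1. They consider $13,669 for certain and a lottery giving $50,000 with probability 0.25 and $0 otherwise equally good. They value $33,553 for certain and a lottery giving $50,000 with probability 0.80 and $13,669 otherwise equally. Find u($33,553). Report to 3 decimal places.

0.850

First, u($13,669) = 0.25·u($50,000) + 0.75·u($0) = 0.25.
Then u($33,553) = 0.80·u($50,000) + 0.20·u($13,669) = 0.80·1.00 + 0.20·0.25 = 0.8500.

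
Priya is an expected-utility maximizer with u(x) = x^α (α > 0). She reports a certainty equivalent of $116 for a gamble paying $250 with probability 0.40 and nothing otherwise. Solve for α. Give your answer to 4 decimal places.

α ≈ 1.1933

EU(lottery) = 0.40·250^α + 0.60·0 = 0.40·250^α.
Equating: 116^α = 0.40·250^α, i.e. 0.4640^α = 0.40.
Taking logs: α·ln(116/250) = ln(0.40), so α = -0.9162907 / -0.7678707 ≈ 1.1933.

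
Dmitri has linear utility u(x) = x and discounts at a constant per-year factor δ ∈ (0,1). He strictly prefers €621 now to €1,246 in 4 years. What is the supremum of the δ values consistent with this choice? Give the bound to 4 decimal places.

The preference means 621 > δ^4·1246.
Hence δ^4 < 621/1246 = 0.49839, and x ↦ x^(1/4) is increasing on (0,∞).
δ < 0.49839^(1/4) = 0.8402.

δ < 0.8402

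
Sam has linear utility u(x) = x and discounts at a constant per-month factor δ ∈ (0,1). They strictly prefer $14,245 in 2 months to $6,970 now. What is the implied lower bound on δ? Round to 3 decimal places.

δ > 0.699

Comparing present values: 6970 < δ^2·14245.
So δ^2 > 6970/14245 = 0.48929; taking the square root of both positive sides preserves the inequality.
δ > (6970/14245)^(1/2) ≈ 0.699.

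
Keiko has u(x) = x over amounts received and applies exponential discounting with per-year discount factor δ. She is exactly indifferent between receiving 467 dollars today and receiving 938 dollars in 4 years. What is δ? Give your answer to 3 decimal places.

δ ≈ 0.840

The payoff in 4 years is discounted by δ^4, so u(467) = δ^4·u(938) and δ^4 = u(467)/u(938).
With u(x) = x: δ^4 = 467/938 = 0.49787.
So δ = 0.49787^(1/4) ≈ 0.840.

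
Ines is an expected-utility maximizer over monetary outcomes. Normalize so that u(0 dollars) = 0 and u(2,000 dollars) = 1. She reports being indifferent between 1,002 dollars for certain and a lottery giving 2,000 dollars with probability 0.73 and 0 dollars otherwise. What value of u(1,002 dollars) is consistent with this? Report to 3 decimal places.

0.730

By the standard-gamble method, u(1,002 dollars) is just the indifference probability on the best outcome: 0.73.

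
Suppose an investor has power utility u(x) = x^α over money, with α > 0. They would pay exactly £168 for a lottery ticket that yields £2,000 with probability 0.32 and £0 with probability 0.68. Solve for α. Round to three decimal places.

The lottery's expected utility is 0.32·u(2000) + 0.68·u(0) = 0.32·2000^α (since u(0) = 0 for α > 0).
Setting u(168) equal to that: 168^α = 0.32·2000^α ⇒ (168/2000)^α = 0.32.
Taking logs: α·ln(168/2000) = ln(0.32), so α = -1.139434 / -2.476938 ≈ 0.460.

α ≈ 0.460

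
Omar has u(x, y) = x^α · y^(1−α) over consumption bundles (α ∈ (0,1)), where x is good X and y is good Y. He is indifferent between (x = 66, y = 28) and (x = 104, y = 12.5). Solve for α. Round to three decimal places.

α ≈ 0.639

Indifference: 66^α · 28^(1−α) = 104^α · 12.5^(1−α).
(66/104)^α = (12.5/28)^(1−α); take logs: α·ln(66/104) = (1−α)·ln(12.5/28), i.e. α·-0.454736 = (1−α)·-0.806476.
So α/(1−α) = (-0.806476)/(-0.454736) = 1.773504, and α = 1.773504/2.773504 ≈ 0.639.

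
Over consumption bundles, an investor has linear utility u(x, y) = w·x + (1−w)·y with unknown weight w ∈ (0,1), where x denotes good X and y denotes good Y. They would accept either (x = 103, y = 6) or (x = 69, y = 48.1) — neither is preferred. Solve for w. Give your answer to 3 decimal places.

u(103,6) = u(69,48.1) means w·103 + (1−w)·6 = w·69 + (1−w)·48.1.
Collecting terms: w·34 = (1−w)·42.1.
Hence w = 42.1/(34+42.1) = 42.1/76.1 = 0.553.

w = 0.553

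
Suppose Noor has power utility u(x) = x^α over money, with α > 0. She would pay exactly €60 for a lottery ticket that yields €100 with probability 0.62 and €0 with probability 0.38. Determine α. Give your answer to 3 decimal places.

The lottery's expected utility is 0.62·u(100) + 0.38·u(0) = 0.62·100^α (since u(0) = 0 for α > 0).
Equating: 60^α = 0.62·100^α, i.e. 0.6000^α = 0.62.
Take logs: α = ln 0.62 / ln(60/100) ≈ 0.93581.

α ≈ 0.936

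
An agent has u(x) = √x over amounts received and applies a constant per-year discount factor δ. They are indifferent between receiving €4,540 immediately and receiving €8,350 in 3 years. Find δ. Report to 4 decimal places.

Indifference means u(4540) = δ^3 · u(8350), so δ^3 = u(4540)/u(8350).
With u(x) = √x: δ^3 = √4540/√8350 = √(4540/8350) = 0.73737.
So δ = 0.73737^(1/3) ≈ 0.9034.

δ ≈ 0.9034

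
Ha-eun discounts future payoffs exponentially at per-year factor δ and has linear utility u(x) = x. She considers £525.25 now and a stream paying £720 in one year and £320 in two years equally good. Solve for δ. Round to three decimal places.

δ ≈ 0.580

The stream is worth 720δ + 320δ² today, so 720δ + 320δ² = 525.25.
That is, 320δ² + 720δ − 525.25 = 0, a quadratic in δ.
By the quadratic formula (taking the positive root), δ = (−720 + √1190720.00) / 640 ≈ 0.580.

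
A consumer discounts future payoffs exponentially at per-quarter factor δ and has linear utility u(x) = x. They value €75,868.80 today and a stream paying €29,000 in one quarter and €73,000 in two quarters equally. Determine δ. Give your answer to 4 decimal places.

Equating present values: 75868.80 = 29000δ + 73000δ².
So 73000δ² + 29000δ − 75868.80 = 0.
By the quadratic formula (taking the positive root), δ = (−29000 + √22994689600.00) / 146000 ≈ 0.8400.

δ ≈ 0.8400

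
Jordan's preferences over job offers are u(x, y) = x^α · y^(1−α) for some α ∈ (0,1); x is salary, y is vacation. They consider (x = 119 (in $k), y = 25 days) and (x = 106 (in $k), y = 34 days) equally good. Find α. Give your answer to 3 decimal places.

α ≈ 0.727

Indifference: 119^α · 25^(1−α) = 106^α · 34^(1−α).
Taking logs: α·ln 119 + (1−α)·ln 25 = α·ln 106 + (1−α)·ln 34, i.e. α·0.115684 = (1−α)·0.307485.
So α/(1−α) = (0.307485)/(0.115684) = 2.657973, and α = 2.657973/3.657973 ≈ 0.727.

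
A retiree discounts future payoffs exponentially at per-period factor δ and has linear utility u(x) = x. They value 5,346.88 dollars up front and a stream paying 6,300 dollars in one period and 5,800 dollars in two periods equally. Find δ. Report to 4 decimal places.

The stream is worth 6300δ + 5800δ² today, so 6300δ + 5800δ² = 5346.88.
That is, 5800δ² + 6300δ − 5346.88 = 0, a quadratic in δ.
By the quadratic formula (taking the positive root), δ = (−6300 + √163737616.00) / 11600 ≈ 0.5600.

δ ≈ 0.5600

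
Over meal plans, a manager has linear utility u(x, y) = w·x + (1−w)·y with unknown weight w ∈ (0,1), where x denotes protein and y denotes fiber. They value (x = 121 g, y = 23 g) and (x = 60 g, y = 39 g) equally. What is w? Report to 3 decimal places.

u(121,23) = u(60,39) means w·121 + (1−w)·23 = w·60 + (1−w)·39.
Rearranging, 61·w − 16·(1−w) = 0.
The marginal rate of substitution is 16/61, so w = 16/(61+16) = 0.208.

w = 0.208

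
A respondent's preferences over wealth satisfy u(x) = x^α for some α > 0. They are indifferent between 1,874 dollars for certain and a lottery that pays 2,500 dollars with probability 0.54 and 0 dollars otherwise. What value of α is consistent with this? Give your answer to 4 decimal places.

α ≈ 2.1379

EU(lottery) = 0.54·2500^α + 0.46·0 = 0.54·2500^α.
Equating: 1874^α = 0.54·2500^α, i.e. 0.7496^α = 0.54.
Take logs: α = ln 0.54 / ln(1874/2500) ≈ 2.137935.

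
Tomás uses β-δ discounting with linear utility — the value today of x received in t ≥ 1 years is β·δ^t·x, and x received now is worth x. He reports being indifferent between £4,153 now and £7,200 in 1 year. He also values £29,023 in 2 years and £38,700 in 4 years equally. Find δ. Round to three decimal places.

Both payoffs in the second observation are in the future, so β drops out: δ^2·29023 = δ^4·38700 ⇒ δ^2 = 29023/38700 = 0.74995, so δ = 0.86600.

δ ≈ 0.866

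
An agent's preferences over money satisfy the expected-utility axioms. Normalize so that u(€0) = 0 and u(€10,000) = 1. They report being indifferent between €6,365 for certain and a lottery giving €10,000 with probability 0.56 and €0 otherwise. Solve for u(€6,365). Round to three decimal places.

u(€6,365) equals the lottery's expected utility: 0.56·1 + 0.44·0 = 0.56.

0.560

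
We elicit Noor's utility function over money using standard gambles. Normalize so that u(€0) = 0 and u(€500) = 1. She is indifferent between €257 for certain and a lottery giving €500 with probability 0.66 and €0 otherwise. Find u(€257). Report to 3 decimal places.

0.660

By the standard-gamble method, u(€257) is just the indifference probability on the best outcome: 0.66.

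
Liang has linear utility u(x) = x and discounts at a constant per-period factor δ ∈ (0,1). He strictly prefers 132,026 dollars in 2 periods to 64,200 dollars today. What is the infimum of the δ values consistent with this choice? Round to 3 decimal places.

Under u(x) = x this choice says 64200 < δ^2·132026.
Dividing by 132026: δ^2 > 0.48627. Both sides are positive, so the square root keeps the direction.
δ > (64200/132026)^(1/2) ≈ 0.697.

δ > 0.697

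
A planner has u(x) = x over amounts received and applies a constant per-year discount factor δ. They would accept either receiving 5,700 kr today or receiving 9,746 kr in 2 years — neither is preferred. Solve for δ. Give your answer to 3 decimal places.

Equating discounted utilities: u(5700) = δ^2·u(9746) ⇒ δ^2 = u(5700)/u(9746).
With u(x) = x: δ^2 = 5700/9746 = 0.58486.
So δ = 0.58486^(1/2) ≈ 0.765.

δ ≈ 0.765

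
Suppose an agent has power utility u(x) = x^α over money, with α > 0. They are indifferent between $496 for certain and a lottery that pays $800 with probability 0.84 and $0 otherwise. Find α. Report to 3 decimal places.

α ≈ 0.365

The lottery's expected utility is 0.84·u(800) + 0.16·u(0) = 0.84·800^α (since u(0) = 0 for α > 0).
Indifference: 496^α = 0.84·800^α, so (496/800)^α = 0.84.
Take logs: α = ln 0.84 / ln(496/800) ≈ 0.36473.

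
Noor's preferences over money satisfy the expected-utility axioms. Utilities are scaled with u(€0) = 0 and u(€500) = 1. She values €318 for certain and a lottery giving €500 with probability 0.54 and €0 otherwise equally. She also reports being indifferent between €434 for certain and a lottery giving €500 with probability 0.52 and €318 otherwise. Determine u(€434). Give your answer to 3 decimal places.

The first gamble pins u(€318): it must equal 0.54·1 + 0.46·0 = 0.54.
Chaining: u(€434) = 0.52·1.00 + 0.48·0.54 = 0.7792.

0.779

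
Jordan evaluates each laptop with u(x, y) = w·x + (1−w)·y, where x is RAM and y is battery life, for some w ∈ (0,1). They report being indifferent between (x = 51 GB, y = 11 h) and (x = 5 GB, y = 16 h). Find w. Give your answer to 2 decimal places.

w = 0.10

Equating utilities: w·51 + (1−w)·11 = w·5 + (1−w)·16.
Rearranging, 46·w − 5·(1−w) = 0.
So w/(1−w) = 5/46 = 0.1087, giving w = 5/(46+5) = 0.10.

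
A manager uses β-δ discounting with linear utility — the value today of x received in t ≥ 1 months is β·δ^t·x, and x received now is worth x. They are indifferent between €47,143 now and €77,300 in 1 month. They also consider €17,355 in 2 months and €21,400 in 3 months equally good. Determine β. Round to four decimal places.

From the later pair, β·δ^2·17355 = β·δ^3·21400; dividing through, δ = 17355/21400 = 0.81098.
Substituting δ into 47143 = β·δ·77300: β = 47143/(62688.855) ≈ 0.7520.

β ≈ 0.7520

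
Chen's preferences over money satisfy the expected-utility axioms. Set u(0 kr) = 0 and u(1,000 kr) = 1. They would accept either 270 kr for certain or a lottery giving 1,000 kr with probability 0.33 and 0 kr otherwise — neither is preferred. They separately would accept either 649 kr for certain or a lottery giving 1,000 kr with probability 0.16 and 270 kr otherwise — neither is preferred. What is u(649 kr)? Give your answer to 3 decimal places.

The first gamble pins u(270 kr): it must equal 0.33·1 + 0.67·0 = 0.33.
Chaining: u(649 kr) = 0.16·1.00 + 0.84·0.33 = 0.4372.

0.437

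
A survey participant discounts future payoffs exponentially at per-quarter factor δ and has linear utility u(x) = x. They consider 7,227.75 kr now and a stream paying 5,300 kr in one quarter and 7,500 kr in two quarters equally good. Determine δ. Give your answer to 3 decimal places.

δ ≈ 0.690

Equating present values: 7227.75 = 5300δ + 7500δ².
Rearranged: 7500δ² + 5300δ − 7227.75 = 0.
By the quadratic formula (taking the positive root), δ = (−5300 + √244922500.00) / 15000 ≈ 0.690.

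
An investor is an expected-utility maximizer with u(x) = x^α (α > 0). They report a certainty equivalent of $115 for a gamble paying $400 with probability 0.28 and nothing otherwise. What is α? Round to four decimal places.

The lottery's expected utility is 0.28·u(400) + 0.72·u(0) = 0.28·400^α (since u(0) = 0 for α > 0).
Indifference: 115^α = 0.28·400^α, so (115/400)^α = 0.28.
Taking logs: α·ln(115/400) = ln(0.28), so α = -1.2729657 / -1.2465324 ≈ 1.0212.

α ≈ 1.0212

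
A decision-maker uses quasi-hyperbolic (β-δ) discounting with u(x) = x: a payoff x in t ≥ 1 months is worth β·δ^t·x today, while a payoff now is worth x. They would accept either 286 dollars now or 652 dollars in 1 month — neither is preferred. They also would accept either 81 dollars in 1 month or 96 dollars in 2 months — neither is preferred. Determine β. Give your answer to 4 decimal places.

β ≈ 0.5199

Both payoffs in the second observation are in the future, so β drops out: δ^1·81 = δ^2·96 ⇒ δ = 81/96 = 0.84375.
Substituting δ into 286 = β·δ·652: β = 286/(550.125) ≈ 0.5199.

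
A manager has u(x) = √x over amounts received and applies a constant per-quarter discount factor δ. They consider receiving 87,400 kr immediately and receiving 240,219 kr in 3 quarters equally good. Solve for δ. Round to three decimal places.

Equating discounted utilities: u(87400) = δ^3·u(240219) ⇒ δ^3 = u(87400)/u(240219).
Since u(x) = √x, δ^3 = √(87400/240219) = 0.60319.
So δ = 0.60319^(1/3) ≈ 0.845.

δ ≈ 0.845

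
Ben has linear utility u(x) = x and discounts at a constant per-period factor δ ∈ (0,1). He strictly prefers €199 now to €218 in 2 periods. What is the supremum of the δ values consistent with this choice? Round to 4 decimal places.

δ < 0.9554

The preference means 199 > δ^2·218.
Dividing by 218: δ^2 < 0.91284. Both sides are positive, so the square root keeps the direction.
δ < (199/218)^(1/2) ≈ 0.9554.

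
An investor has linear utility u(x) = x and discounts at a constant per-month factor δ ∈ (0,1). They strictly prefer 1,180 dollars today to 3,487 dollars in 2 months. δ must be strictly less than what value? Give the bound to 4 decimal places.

The preference means 1180 > δ^2·3487.
Dividing by 3487: δ^2 < 0.33840. Both sides are positive, so the square root keeps the direction.
δ < (1180/3487)^(1/2) ≈ 0.5817.

δ < 0.5817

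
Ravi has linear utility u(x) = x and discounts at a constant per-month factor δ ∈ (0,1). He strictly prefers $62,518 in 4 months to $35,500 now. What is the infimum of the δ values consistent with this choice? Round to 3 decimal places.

δ > 0.868

Comparing present values: 35500 < δ^4·62518.
So δ^4 > 35500/62518 = 0.56784; taking the 4th root of both positive sides preserves the inequality.
δ > (35500/62518)^(1/4) ≈ 0.868.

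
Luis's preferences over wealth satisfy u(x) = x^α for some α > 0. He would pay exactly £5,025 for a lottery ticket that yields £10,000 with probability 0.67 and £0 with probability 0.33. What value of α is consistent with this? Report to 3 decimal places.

α ≈ 0.582

EU(lottery) = 0.67·10000^α + 0.33·0 = 0.67·10000^α.
Setting u(5025) equal to that: 5025^α = 0.67·10000^α ⇒ (5025/10000)^α = 0.67.
α = ln(0.67) / ln(5025/10000) = -0.400478/-0.688160 ≈ 0.582.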